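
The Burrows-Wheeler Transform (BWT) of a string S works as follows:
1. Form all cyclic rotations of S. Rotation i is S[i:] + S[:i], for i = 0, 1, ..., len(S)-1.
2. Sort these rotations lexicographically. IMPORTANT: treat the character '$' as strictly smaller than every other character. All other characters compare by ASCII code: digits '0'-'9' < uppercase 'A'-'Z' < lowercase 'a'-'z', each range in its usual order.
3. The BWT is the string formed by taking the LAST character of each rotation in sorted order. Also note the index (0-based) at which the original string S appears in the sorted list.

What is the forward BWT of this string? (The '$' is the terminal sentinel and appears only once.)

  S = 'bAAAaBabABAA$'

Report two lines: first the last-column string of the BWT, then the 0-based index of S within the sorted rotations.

Answer: AABbAbAAaAB$a
11

Derivation:
All 13 rotations (rotation i = S[i:]+S[:i]):
  rot[0] = bAAAaBabABAA$
  rot[1] = AAAaBabABAA$b
  rot[2] = AAaBabABAA$bA
  rot[3] = AaBabABAA$bAA
  rot[4] = aBabABAA$bAAA
  rot[5] = BabABAA$bAAAa
  rot[6] = abABAA$bAAAaB
  rot[7] = bABAA$bAAAaBa
  rot[8] = ABAA$bAAAaBab
  rot[9] = BAA$bAAAaBabA
  rot[10] = AA$bAAAaBabAB
  rot[11] = A$bAAAaBabABA
  rot[12] = $bAAAaBabABAA
Sorted (with $ < everything):
  sorted[0] = $bAAAaBabABAA  (last char: 'A')
  sorted[1] = A$bAAAaBabABA  (last char: 'A')
  sorted[2] = AA$bAAAaBabAB  (last char: 'B')
  sorted[3] = AAAaBabABAA$b  (last char: 'b')
  sorted[4] = AAaBabABAA$bA  (last char: 'A')
  sorted[5] = ABAA$bAAAaBab  (last char: 'b')
  sorted[6] = AaBabABAA$bAA  (last char: 'A')
  sorted[7] = BAA$bAAAaBabA  (last char: 'A')
  sorted[8] = BabABAA$bAAAa  (last char: 'a')
  sorted[9] = aBabABAA$bAAA  (last char: 'A')
  sorted[10] = abABAA$bAAAaB  (last char: 'B')
  sorted[11] = bAAAaBabABAA$  (last char: '$')
  sorted[12] = bABAA$bAAAaBa  (last char: 'a')
Last column: AABbAbAAaAB$a
Original string S is at sorted index 11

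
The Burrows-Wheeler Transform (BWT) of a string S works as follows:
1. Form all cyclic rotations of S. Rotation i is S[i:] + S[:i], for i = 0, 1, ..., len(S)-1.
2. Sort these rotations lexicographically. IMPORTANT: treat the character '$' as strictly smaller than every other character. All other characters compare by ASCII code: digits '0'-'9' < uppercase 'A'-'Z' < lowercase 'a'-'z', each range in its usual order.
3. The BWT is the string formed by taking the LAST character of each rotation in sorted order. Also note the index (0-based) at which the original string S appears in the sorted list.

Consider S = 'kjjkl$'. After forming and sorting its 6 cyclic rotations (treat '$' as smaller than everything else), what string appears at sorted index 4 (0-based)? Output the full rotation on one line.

Answer: kl$kjj

Derivation:
All 6 rotations (rotation i = S[i:]+S[:i]):
  rot[0] = kjjkl$
  rot[1] = jjkl$k
  rot[2] = jkl$kj
  rot[3] = kl$kjj
  rot[4] = l$kjjk
  rot[5] = $kjjkl
Sorted (with $ < everything):
  sorted[0] = $kjjkl
  sorted[1] = jjkl$k
  sorted[2] = jkl$kj
  sorted[3] = kjjkl$
  sorted[4] = kl$kjj
  sorted[5] = l$kjjk
sorted[4] = kl$kjj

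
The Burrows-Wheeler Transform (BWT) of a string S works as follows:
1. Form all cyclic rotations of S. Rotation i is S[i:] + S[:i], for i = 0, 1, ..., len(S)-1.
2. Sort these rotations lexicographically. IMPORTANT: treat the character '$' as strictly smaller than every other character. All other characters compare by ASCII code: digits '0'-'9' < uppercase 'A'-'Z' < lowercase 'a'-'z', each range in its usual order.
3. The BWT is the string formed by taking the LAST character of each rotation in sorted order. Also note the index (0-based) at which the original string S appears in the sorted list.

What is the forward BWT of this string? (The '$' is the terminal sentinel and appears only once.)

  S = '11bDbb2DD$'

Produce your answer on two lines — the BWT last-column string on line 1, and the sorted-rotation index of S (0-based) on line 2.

Answer: D$1bD2bb1D
1

Derivation:
All 10 rotations (rotation i = S[i:]+S[:i]):
  rot[0] = 11bDbb2DD$
  rot[1] = 1bDbb2DD$1
  rot[2] = bDbb2DD$11
  rot[3] = Dbb2DD$11b
  rot[4] = bb2DD$11bD
  rot[5] = b2DD$11bDb
  rot[6] = 2DD$11bDbb
  rot[7] = DD$11bDbb2
  rot[8] = D$11bDbb2D
  rot[9] = $11bDbb2DD
Sorted (with $ < everything):
  sorted[0] = $11bDbb2DD  (last char: 'D')
  sorted[1] = 11bDbb2DD$  (last char: '$')
  sorted[2] = 1bDbb2DD$1  (last char: '1')
  sorted[3] = 2DD$11bDbb  (last char: 'b')
  sorted[4] = D$11bDbb2D  (last char: 'D')
  sorted[5] = DD$11bDbb2  (last char: '2')
  sorted[6] = Dbb2DD$11b  (last char: 'b')
  sorted[7] = b2DD$11bDb  (last char: 'b')
  sorted[8] = bDbb2DD$11  (last char: '1')
  sorted[9] = bb2DD$11bD  (last char: 'D')
Last column: D$1bD2bb1D
Original string S is at sorted index 1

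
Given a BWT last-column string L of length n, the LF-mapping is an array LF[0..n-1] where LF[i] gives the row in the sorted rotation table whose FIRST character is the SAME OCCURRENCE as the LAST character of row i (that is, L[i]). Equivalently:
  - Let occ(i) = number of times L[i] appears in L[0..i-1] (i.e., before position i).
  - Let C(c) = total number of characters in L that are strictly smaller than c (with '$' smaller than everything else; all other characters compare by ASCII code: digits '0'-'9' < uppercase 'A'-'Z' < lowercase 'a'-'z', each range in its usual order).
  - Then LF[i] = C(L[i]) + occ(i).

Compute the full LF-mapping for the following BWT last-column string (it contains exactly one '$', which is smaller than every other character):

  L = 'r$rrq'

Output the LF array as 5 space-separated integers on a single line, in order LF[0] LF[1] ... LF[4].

Answer: 2 0 3 4 1

Derivation:
Char counts: '$':1, 'q':1, 'r':3
C (first-col start): C('$')=0, C('q')=1, C('r')=2
L[0]='r': occ=0, LF[0]=C('r')+0=2+0=2
L[1]='$': occ=0, LF[1]=C('$')+0=0+0=0
L[2]='r': occ=1, LF[2]=C('r')+1=2+1=3
L[3]='r': occ=2, LF[3]=C('r')+2=2+2=4
L[4]='q': occ=0, LF[4]=C('q')+0=1+0=1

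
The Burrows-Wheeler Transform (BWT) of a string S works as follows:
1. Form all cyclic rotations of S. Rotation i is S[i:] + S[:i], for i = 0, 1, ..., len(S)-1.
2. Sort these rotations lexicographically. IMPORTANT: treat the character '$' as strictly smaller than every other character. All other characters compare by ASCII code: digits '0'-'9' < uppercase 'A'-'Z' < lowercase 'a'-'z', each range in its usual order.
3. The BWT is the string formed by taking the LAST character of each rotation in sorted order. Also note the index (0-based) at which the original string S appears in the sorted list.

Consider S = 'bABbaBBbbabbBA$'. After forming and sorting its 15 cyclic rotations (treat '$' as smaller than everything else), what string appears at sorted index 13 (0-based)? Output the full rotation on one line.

Answer: bbBA$bABbaBBbba

Derivation:
All 15 rotations (rotation i = S[i:]+S[:i]):
  rot[0] = bABbaBBbbabbBA$
  rot[1] = ABbaBBbbabbBA$b
  rot[2] = BbaBBbbabbBA$bA
  rot[3] = baBBbbabbBA$bAB
  rot[4] = aBBbbabbBA$bABb
  rot[5] = BBbbabbBA$bABba
  rot[6] = BbbabbBA$bABbaB
  rot[7] = bbabbBA$bABbaBB
  rot[8] = babbBA$bABbaBBb
  rot[9] = abbBA$bABbaBBbb
  rot[10] = bbBA$bABbaBBbba
  rot[11] = bBA$bABbaBBbbab
  rot[12] = BA$bABbaBBbbabb
  rot[13] = A$bABbaBBbbabbB
  rot[14] = $bABbaBBbbabbBA
Sorted (with $ < everything):
  sorted[0] = $bABbaBBbbabbBA
  sorted[1] = A$bABbaBBbbabbB
  sorted[2] = ABbaBBbbabbBA$b
  sorted[3] = BA$bABbaBBbbabb
  sorted[4] = BBbbabbBA$bABba
  sorted[5] = BbaBBbbabbBA$bA
  sorted[6] = BbbabbBA$bABbaB
  sorted[7] = aBBbbabbBA$bABb
  sorted[8] = abbBA$bABbaBBbb
  sorted[9] = bABbaBBbbabbBA$
  sorted[10] = bBA$bABbaBBbbab
  sorted[11] = baBBbbabbBA$bAB
  sorted[12] = babbBA$bABbaBBb
  sorted[13] = bbBA$bABbaBBbba
  sorted[14] = bbabbBA$bABbaBB
sorted[13] = bbBA$bABbaBBbba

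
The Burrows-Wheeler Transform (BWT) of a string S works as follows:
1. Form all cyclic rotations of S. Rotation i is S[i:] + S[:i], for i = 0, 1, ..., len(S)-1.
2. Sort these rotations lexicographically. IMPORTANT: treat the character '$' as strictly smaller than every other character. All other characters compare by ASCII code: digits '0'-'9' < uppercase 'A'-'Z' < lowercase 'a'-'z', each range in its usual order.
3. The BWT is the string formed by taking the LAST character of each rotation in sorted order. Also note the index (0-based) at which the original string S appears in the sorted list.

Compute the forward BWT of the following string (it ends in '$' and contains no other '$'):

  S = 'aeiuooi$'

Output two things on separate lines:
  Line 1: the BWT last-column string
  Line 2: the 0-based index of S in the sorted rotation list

Answer: i$aoeoui
1

Derivation:
All 8 rotations (rotation i = S[i:]+S[:i]):
  rot[0] = aeiuooi$
  rot[1] = eiuooi$a
  rot[2] = iuooi$ae
  rot[3] = uooi$aei
  rot[4] = ooi$aeiu
  rot[5] = oi$aeiuo
  rot[6] = i$aeiuoo
  rot[7] = $aeiuooi
Sorted (with $ < everything):
  sorted[0] = $aeiuooi  (last char: 'i')
  sorted[1] = aeiuooi$  (last char: '$')
  sorted[2] = eiuooi$a  (last char: 'a')
  sorted[3] = i$aeiuoo  (last char: 'o')
  sorted[4] = iuooi$ae  (last char: 'e')
  sorted[5] = oi$aeiuo  (last char: 'o')
  sorted[6] = ooi$aeiu  (last char: 'u')
  sorted[7] = uooi$aei  (last char: 'i')
Last column: i$aoeoui
Original string S is at sorted index 1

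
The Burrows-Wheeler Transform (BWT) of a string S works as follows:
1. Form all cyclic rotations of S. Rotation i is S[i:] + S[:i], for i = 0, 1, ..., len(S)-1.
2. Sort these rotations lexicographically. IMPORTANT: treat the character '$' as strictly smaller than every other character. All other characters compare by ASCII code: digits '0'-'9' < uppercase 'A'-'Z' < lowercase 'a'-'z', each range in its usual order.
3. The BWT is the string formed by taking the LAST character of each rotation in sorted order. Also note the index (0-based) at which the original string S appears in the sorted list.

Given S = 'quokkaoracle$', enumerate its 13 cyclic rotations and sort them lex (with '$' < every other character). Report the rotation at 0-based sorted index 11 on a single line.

Answer: racle$quokkao

Derivation:
All 13 rotations (rotation i = S[i:]+S[:i]):
  rot[0] = quokkaoracle$
  rot[1] = uokkaoracle$q
  rot[2] = okkaoracle$qu
  rot[3] = kkaoracle$quo
  rot[4] = kaoracle$quok
  rot[5] = aoracle$quokk
  rot[6] = oracle$quokka
  rot[7] = racle$quokkao
  rot[8] = acle$quokkaor
  rot[9] = cle$quokkaora
  rot[10] = le$quokkaorac
  rot[11] = e$quokkaoracl
  rot[12] = $quokkaoracle
Sorted (with $ < everything):
  sorted[0] = $quokkaoracle
  sorted[1] = acle$quokkaor
  sorted[2] = aoracle$quokk
  sorted[3] = cle$quokkaora
  sorted[4] = e$quokkaoracl
  sorted[5] = kaoracle$quok
  sorted[6] = kkaoracle$quo
  sorted[7] = le$quokkaorac
  sorted[8] = okkaoracle$qu
  sorted[9] = oracle$quokka
  sorted[10] = quokkaoracle$
  sorted[11] = racle$quokkao
  sorted[12] = uokkaoracle$q
sorted[11] = racle$quokkao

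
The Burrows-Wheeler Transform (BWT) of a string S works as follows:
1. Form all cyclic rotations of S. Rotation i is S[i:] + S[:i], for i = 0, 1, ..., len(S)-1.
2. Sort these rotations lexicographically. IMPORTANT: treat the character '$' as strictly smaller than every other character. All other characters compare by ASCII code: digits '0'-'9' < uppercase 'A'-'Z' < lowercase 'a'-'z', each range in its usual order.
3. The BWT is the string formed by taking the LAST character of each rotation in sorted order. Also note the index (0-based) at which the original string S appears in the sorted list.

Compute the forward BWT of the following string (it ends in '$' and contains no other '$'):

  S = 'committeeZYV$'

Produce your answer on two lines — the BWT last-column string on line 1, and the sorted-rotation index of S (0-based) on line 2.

All 13 rotations (rotation i = S[i:]+S[:i]):
  rot[0] = committeeZYV$
  rot[1] = ommitteeZYV$c
  rot[2] = mmitteeZYV$co
  rot[3] = mitteeZYV$com
  rot[4] = itteeZYV$comm
  rot[5] = tteeZYV$commi
  rot[6] = teeZYV$commit
  rot[7] = eeZYV$committ
  rot[8] = eZYV$committe
  rot[9] = ZYV$committee
  rot[10] = YV$committeeZ
  rot[11] = V$committeeZY
  rot[12] = $committeeZYV
Sorted (with $ < everything):
  sorted[0] = $committeeZYV  (last char: 'V')
  sorted[1] = V$committeeZY  (last char: 'Y')
  sorted[2] = YV$committeeZ  (last char: 'Z')
  sorted[3] = ZYV$committee  (last char: 'e')
  sorted[4] = committeeZYV$  (last char: '$')
  sorted[5] = eZYV$committe  (last char: 'e')
  sorted[6] = eeZYV$committ  (last char: 't')
  sorted[7] = itteeZYV$comm  (last char: 'm')
  sorted[8] = mitteeZYV$com  (last char: 'm')
  sorted[9] = mmitteeZYV$co  (last char: 'o')
  sorted[10] = ommitteeZYV$c  (last char: 'c')
  sorted[11] = teeZYV$commit  (last char: 't')
  sorted[12] = tteeZYV$commi  (last char: 'i')
Last column: VYZe$etmmocti
Original string S is at sorted index 4

Answer: VYZe$etmmocti
4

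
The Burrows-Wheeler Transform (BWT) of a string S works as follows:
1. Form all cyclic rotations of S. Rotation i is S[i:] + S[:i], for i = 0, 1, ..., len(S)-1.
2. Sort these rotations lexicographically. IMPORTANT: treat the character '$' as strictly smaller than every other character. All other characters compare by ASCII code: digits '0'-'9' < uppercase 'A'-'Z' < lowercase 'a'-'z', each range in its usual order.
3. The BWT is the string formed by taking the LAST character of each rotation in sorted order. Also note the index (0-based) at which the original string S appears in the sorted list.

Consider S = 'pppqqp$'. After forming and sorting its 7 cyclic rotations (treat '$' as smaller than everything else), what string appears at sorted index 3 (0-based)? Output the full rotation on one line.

All 7 rotations (rotation i = S[i:]+S[:i]):
  rot[0] = pppqqp$
  rot[1] = ppqqp$p
  rot[2] = pqqp$pp
  rot[3] = qqp$ppp
  rot[4] = qp$pppq
  rot[5] = p$pppqq
  rot[6] = $pppqqp
Sorted (with $ < everything):
  sorted[0] = $pppqqp
  sorted[1] = p$pppqq
  sorted[2] = pppqqp$
  sorted[3] = ppqqp$p
  sorted[4] = pqqp$pp
  sorted[5] = qp$pppq
  sorted[6] = qqp$ppp
sorted[3] = ppqqp$p

Answer: ppqqp$p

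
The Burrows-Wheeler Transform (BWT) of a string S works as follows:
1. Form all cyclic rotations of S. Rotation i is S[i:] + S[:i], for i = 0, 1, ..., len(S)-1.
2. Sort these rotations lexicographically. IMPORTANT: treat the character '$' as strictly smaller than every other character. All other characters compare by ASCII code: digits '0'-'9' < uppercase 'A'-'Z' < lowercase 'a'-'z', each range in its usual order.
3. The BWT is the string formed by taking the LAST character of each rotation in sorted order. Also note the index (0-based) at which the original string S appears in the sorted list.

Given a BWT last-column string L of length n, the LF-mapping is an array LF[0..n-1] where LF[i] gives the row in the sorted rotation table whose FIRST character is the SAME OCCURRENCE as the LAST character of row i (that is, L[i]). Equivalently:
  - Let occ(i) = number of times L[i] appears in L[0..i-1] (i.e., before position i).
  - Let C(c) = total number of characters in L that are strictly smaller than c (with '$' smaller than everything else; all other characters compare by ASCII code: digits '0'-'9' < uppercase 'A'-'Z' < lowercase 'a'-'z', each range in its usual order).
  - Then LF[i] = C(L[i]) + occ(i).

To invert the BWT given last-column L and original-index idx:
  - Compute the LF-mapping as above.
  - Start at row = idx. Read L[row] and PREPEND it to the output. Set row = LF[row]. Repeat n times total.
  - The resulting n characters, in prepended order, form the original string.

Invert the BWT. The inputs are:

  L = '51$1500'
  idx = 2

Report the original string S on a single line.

Answer: 051105$

Derivation:
LF mapping: 5 3 0 4 6 1 2
Walk LF starting at row 2, prepending L[row]:
  step 1: row=2, L[2]='$', prepend. Next row=LF[2]=0
  step 2: row=0, L[0]='5', prepend. Next row=LF[0]=5
  step 3: row=5, L[5]='0', prepend. Next row=LF[5]=1
  step 4: row=1, L[1]='1', prepend. Next row=LF[1]=3
  step 5: row=3, L[3]='1', prepend. Next row=LF[3]=4
  step 6: row=4, L[4]='5', prepend. Next row=LF[4]=6
  step 7: row=6, L[6]='0', prepend. Next row=LF[6]=2
Reversed output: 051105$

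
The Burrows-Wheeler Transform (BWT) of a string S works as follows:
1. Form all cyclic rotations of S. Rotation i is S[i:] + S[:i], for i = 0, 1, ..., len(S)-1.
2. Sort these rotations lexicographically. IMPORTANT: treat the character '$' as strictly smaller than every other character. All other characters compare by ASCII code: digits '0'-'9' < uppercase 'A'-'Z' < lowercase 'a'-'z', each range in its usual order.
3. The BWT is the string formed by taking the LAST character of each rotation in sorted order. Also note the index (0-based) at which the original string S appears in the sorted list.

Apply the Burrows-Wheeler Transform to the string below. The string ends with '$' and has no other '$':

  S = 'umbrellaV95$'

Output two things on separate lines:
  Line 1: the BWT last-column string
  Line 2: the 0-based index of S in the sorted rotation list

All 12 rotations (rotation i = S[i:]+S[:i]):
  rot[0] = umbrellaV95$
  rot[1] = mbrellaV95$u
  rot[2] = brellaV95$um
  rot[3] = rellaV95$umb
  rot[4] = ellaV95$umbr
  rot[5] = llaV95$umbre
  rot[6] = laV95$umbrel
  rot[7] = aV95$umbrell
  rot[8] = V95$umbrella
  rot[9] = 95$umbrellaV
  rot[10] = 5$umbrellaV9
  rot[11] = $umbrellaV95
Sorted (with $ < everything):
  sorted[0] = $umbrellaV95  (last char: '5')
  sorted[1] = 5$umbrellaV9  (last char: '9')
  sorted[2] = 95$umbrellaV  (last char: 'V')
  sorted[3] = V95$umbrella  (last char: 'a')
  sorted[4] = aV95$umbrell  (last char: 'l')
  sorted[5] = brellaV95$um  (last char: 'm')
  sorted[6] = ellaV95$umbr  (last char: 'r')
  sorted[7] = laV95$umbrel  (last char: 'l')
  sorted[8] = llaV95$umbre  (last char: 'e')
  sorted[9] = mbrellaV95$u  (last char: 'u')
  sorted[10] = rellaV95$umb  (last char: 'b')
  sorted[11] = umbrellaV95$  (last char: '$')
Last column: 59Valmrleub$
Original string S is at sorted index 11

Answer: 59Valmrleub$
11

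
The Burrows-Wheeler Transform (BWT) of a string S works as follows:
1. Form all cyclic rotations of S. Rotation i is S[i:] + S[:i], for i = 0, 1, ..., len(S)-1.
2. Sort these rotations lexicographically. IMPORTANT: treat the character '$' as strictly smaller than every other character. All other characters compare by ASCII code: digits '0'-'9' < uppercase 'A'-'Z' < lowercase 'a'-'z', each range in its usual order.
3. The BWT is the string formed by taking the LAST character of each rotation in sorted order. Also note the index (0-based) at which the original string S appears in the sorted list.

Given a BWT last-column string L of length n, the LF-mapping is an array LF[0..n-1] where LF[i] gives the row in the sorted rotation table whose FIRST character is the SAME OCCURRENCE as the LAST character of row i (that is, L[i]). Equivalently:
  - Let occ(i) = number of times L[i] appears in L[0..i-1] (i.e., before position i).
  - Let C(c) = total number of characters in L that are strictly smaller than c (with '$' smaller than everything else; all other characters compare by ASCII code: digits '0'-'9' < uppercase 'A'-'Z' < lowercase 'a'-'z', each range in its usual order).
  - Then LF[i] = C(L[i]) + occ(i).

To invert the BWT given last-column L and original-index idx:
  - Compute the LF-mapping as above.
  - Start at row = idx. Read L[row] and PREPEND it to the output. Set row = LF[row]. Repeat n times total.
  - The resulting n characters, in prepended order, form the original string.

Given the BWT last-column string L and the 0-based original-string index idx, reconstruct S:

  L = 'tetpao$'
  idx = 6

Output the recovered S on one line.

LF mapping: 5 2 6 4 1 3 0
Walk LF starting at row 6, prepending L[row]:
  step 1: row=6, L[6]='$', prepend. Next row=LF[6]=0
  step 2: row=0, L[0]='t', prepend. Next row=LF[0]=5
  step 3: row=5, L[5]='o', prepend. Next row=LF[5]=3
  step 4: row=3, L[3]='p', prepend. Next row=LF[3]=4
  step 5: row=4, L[4]='a', prepend. Next row=LF[4]=1
  step 6: row=1, L[1]='e', prepend. Next row=LF[1]=2
  step 7: row=2, L[2]='t', prepend. Next row=LF[2]=6
Reversed output: teapot$

Answer: teapot$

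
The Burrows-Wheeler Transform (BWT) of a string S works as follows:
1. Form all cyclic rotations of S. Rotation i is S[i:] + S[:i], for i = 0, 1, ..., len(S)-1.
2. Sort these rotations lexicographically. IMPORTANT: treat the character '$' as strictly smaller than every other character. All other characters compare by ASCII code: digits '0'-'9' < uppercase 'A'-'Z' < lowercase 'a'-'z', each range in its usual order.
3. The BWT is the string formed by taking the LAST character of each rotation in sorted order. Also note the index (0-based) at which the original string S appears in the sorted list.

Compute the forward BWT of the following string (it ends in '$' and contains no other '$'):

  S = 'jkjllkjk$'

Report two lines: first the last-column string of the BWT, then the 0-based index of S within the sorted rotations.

Answer: kk$kjljlj
2

Derivation:
All 9 rotations (rotation i = S[i:]+S[:i]):
  rot[0] = jkjllkjk$
  rot[1] = kjllkjk$j
  rot[2] = jllkjk$jk
  rot[3] = llkjk$jkj
  rot[4] = lkjk$jkjl
  rot[5] = kjk$jkjll
  rot[6] = jk$jkjllk
  rot[7] = k$jkjllkj
  rot[8] = $jkjllkjk
Sorted (with $ < everything):
  sorted[0] = $jkjllkjk  (last char: 'k')
  sorted[1] = jk$jkjllk  (last char: 'k')
  sorted[2] = jkjllkjk$  (last char: '$')
  sorted[3] = jllkjk$jk  (last char: 'k')
  sorted[4] = k$jkjllkj  (last char: 'j')
  sorted[5] = kjk$jkjll  (last char: 'l')
  sorted[6] = kjllkjk$j  (last char: 'j')
  sorted[7] = lkjk$jkjl  (last char: 'l')
  sorted[8] = llkjk$jkj  (last char: 'j')
Last column: kk$kjljlj
Original string S is at sorted index 2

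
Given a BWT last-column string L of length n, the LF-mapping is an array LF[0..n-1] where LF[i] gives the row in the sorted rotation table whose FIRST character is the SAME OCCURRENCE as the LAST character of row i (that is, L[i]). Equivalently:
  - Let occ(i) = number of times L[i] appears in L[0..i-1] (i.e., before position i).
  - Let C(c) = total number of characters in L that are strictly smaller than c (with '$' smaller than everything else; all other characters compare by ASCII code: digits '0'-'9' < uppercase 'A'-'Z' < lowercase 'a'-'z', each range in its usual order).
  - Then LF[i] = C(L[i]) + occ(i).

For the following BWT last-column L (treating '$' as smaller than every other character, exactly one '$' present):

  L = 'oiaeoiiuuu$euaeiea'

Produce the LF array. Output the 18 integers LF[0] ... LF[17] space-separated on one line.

Answer: 12 8 1 4 13 9 10 14 15 16 0 5 17 2 6 11 7 3

Derivation:
Char counts: '$':1, 'a':3, 'e':4, 'i':4, 'o':2, 'u':4
C (first-col start): C('$')=0, C('a')=1, C('e')=4, C('i')=8, C('o')=12, C('u')=14
L[0]='o': occ=0, LF[0]=C('o')+0=12+0=12
L[1]='i': occ=0, LF[1]=C('i')+0=8+0=8
L[2]='a': occ=0, LF[2]=C('a')+0=1+0=1
L[3]='e': occ=0, LF[3]=C('e')+0=4+0=4
L[4]='o': occ=1, LF[4]=C('o')+1=12+1=13
L[5]='i': occ=1, LF[5]=C('i')+1=8+1=9
L[6]='i': occ=2, LF[6]=C('i')+2=8+2=10
L[7]='u': occ=0, LF[7]=C('u')+0=14+0=14
L[8]='u': occ=1, LF[8]=C('u')+1=14+1=15
L[9]='u': occ=2, LF[9]=C('u')+2=14+2=16
L[10]='$': occ=0, LF[10]=C('$')+0=0+0=0
L[11]='e': occ=1, LF[11]=C('e')+1=4+1=5
L[12]='u': occ=3, LF[12]=C('u')+3=14+3=17
L[13]='a': occ=1, LF[13]=C('a')+1=1+1=2
L[14]='e': occ=2, LF[14]=C('e')+2=4+2=6
L[15]='i': occ=3, LF[15]=C('i')+3=8+3=11
L[16]='e': occ=3, LF[16]=C('e')+3=4+3=7
L[17]='a': occ=2, LF[17]=C('a')+2=1+2=3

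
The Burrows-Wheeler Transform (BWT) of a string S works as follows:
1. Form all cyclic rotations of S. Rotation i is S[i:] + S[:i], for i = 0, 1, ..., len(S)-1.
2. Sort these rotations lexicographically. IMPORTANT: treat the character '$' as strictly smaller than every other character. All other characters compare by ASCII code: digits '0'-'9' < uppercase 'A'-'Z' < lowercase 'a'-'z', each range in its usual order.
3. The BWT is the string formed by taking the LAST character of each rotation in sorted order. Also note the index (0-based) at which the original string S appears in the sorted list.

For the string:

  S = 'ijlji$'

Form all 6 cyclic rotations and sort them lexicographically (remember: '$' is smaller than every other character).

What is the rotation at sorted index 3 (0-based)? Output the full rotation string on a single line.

All 6 rotations (rotation i = S[i:]+S[:i]):
  rot[0] = ijlji$
  rot[1] = jlji$i
  rot[2] = lji$ij
  rot[3] = ji$ijl
  rot[4] = i$ijlj
  rot[5] = $ijlji
Sorted (with $ < everything):
  sorted[0] = $ijlji
  sorted[1] = i$ijlj
  sorted[2] = ijlji$
  sorted[3] = ji$ijl
  sorted[4] = jlji$i
  sorted[5] = lji$ij
sorted[3] = ji$ijl

Answer: ji$ijl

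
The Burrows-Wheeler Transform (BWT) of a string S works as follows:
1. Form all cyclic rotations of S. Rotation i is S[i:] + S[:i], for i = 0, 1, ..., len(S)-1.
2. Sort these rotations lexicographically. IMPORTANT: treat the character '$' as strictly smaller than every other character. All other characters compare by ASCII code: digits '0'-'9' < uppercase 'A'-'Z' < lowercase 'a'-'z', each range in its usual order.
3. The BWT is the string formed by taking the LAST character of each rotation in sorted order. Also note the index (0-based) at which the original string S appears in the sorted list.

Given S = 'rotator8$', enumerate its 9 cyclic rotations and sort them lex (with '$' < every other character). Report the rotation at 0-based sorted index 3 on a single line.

Answer: or8$rotat

Derivation:
All 9 rotations (rotation i = S[i:]+S[:i]):
  rot[0] = rotator8$
  rot[1] = otator8$r
  rot[2] = tator8$ro
  rot[3] = ator8$rot
  rot[4] = tor8$rota
  rot[5] = or8$rotat
  rot[6] = r8$rotato
  rot[7] = 8$rotator
  rot[8] = $rotator8
Sorted (with $ < everything):
  sorted[0] = $rotator8
  sorted[1] = 8$rotator
  sorted[2] = ator8$rot
  sorted[3] = or8$rotat
  sorted[4] = otator8$r
  sorted[5] = r8$rotato
  sorted[6] = rotator8$
  sorted[7] = tator8$ro
  sorted[8] = tor8$rota
sorted[3] = or8$rotat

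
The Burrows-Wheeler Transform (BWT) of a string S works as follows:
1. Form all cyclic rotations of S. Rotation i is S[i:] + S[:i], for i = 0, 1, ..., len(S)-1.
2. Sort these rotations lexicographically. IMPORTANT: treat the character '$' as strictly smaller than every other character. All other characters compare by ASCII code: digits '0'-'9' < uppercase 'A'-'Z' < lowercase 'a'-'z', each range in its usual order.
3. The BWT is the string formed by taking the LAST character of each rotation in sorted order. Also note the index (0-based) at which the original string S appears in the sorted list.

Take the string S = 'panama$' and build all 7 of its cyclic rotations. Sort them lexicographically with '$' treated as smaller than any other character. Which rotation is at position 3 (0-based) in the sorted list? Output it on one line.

All 7 rotations (rotation i = S[i:]+S[:i]):
  rot[0] = panama$
  rot[1] = anama$p
  rot[2] = nama$pa
  rot[3] = ama$pan
  rot[4] = ma$pana
  rot[5] = a$panam
  rot[6] = $panama
Sorted (with $ < everything):
  sorted[0] = $panama
  sorted[1] = a$panam
  sorted[2] = ama$pan
  sorted[3] = anama$p
  sorted[4] = ma$pana
  sorted[5] = nama$pa
  sorted[6] = panama$
sorted[3] = anama$p

Answer: anama$p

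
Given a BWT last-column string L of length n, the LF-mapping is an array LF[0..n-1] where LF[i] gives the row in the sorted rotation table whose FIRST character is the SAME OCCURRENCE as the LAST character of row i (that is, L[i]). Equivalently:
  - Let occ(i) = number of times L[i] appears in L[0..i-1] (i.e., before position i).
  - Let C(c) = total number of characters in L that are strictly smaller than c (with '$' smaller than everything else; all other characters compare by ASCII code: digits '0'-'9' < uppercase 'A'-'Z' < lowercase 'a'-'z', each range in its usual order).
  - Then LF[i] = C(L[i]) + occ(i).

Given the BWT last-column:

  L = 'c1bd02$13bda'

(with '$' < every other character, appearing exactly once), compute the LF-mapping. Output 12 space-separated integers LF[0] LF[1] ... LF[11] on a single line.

Answer: 9 2 7 10 1 4 0 3 5 8 11 6

Derivation:
Char counts: '$':1, '0':1, '1':2, '2':1, '3':1, 'a':1, 'b':2, 'c':1, 'd':2
C (first-col start): C('$')=0, C('0')=1, C('1')=2, C('2')=4, C('3')=5, C('a')=6, C('b')=7, C('c')=9, C('d')=10
L[0]='c': occ=0, LF[0]=C('c')+0=9+0=9
L[1]='1': occ=0, LF[1]=C('1')+0=2+0=2
L[2]='b': occ=0, LF[2]=C('b')+0=7+0=7
L[3]='d': occ=0, LF[3]=C('d')+0=10+0=10
L[4]='0': occ=0, LF[4]=C('0')+0=1+0=1
L[5]='2': occ=0, LF[5]=C('2')+0=4+0=4
L[6]='$': occ=0, LF[6]=C('$')+0=0+0=0
L[7]='1': occ=1, LF[7]=C('1')+1=2+1=3
L[8]='3': occ=0, LF[8]=C('3')+0=5+0=5
L[9]='b': occ=1, LF[9]=C('b')+1=7+1=8
L[10]='d': occ=1, LF[10]=C('d')+1=10+1=11
L[11]='a': occ=0, LF[11]=C('a')+0=6+0=6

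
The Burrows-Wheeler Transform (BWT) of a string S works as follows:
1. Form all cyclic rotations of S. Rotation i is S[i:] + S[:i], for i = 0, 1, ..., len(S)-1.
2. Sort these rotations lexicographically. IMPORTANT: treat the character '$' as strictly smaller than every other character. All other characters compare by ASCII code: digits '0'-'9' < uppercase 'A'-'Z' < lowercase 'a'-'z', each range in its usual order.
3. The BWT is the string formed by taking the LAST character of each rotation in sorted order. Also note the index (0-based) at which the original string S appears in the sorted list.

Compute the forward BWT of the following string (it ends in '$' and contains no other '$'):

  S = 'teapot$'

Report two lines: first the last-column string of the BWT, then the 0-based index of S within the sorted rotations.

All 7 rotations (rotation i = S[i:]+S[:i]):
  rot[0] = teapot$
  rot[1] = eapot$t
  rot[2] = apot$te
  rot[3] = pot$tea
  rot[4] = ot$teap
  rot[5] = t$teapo
  rot[6] = $teapot
Sorted (with $ < everything):
  sorted[0] = $teapot  (last char: 't')
  sorted[1] = apot$te  (last char: 'e')
  sorted[2] = eapot$t  (last char: 't')
  sorted[3] = ot$teap  (last char: 'p')
  sorted[4] = pot$tea  (last char: 'a')
  sorted[5] = t$teapo  (last char: 'o')
  sorted[6] = teapot$  (last char: '$')
Last column: tetpao$
Original string S is at sorted index 6

Answer: tetpao$
6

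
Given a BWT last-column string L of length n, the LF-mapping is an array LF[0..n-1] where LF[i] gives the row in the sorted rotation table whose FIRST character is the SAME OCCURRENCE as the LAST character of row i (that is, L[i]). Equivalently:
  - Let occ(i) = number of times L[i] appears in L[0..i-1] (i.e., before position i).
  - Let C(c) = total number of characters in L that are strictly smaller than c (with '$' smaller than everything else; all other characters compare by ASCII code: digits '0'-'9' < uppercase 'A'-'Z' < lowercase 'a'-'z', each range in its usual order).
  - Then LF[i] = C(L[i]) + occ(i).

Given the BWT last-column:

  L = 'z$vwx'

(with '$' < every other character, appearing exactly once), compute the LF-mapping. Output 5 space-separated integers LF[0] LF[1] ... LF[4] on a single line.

Char counts: '$':1, 'v':1, 'w':1, 'x':1, 'z':1
C (first-col start): C('$')=0, C('v')=1, C('w')=2, C('x')=3, C('z')=4
L[0]='z': occ=0, LF[0]=C('z')+0=4+0=4
L[1]='$': occ=0, LF[1]=C('$')+0=0+0=0
L[2]='v': occ=0, LF[2]=C('v')+0=1+0=1
L[3]='w': occ=0, LF[3]=C('w')+0=2+0=2
L[4]='x': occ=0, LF[4]=C('x')+0=3+0=3

Answer: 4 0 1 2 3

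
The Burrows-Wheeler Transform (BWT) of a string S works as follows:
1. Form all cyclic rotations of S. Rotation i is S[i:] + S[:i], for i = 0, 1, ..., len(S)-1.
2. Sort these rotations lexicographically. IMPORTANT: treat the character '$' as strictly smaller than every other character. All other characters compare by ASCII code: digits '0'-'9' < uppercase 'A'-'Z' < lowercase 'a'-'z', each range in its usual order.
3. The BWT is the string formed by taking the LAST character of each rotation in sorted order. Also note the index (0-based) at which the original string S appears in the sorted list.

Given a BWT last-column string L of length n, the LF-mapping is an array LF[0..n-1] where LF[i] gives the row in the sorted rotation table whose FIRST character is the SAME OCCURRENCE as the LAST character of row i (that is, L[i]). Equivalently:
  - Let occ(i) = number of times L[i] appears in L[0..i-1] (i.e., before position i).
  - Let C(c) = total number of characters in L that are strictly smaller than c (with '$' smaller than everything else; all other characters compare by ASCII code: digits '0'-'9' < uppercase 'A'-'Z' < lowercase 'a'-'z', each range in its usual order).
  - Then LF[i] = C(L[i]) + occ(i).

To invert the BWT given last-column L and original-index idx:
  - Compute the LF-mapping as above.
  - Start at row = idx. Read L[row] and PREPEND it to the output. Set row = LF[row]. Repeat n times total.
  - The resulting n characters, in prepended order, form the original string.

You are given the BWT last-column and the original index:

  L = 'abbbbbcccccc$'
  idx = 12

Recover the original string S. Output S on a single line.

LF mapping: 1 2 3 4 5 6 7 8 9 10 11 12 0
Walk LF starting at row 12, prepending L[row]:
  step 1: row=12, L[12]='$', prepend. Next row=LF[12]=0
  step 2: row=0, L[0]='a', prepend. Next row=LF[0]=1
  step 3: row=1, L[1]='b', prepend. Next row=LF[1]=2
  step 4: row=2, L[2]='b', prepend. Next row=LF[2]=3
  step 5: row=3, L[3]='b', prepend. Next row=LF[3]=4
  step 6: row=4, L[4]='b', prepend. Next row=LF[4]=5
  step 7: row=5, L[5]='b', prepend. Next row=LF[5]=6
  step 8: row=6, L[6]='c', prepend. Next row=LF[6]=7
  step 9: row=7, L[7]='c', prepend. Next row=LF[7]=8
  step 10: row=8, L[8]='c', prepend. Next row=LF[8]=9
  step 11: row=9, L[9]='c', prepend. Next row=LF[9]=10
  step 12: row=10, L[10]='c', prepend. Next row=LF[10]=11
  step 13: row=11, L[11]='c', prepend. Next row=LF[11]=12
Reversed output: ccccccbbbbba$

Answer: ccccccbbbbba$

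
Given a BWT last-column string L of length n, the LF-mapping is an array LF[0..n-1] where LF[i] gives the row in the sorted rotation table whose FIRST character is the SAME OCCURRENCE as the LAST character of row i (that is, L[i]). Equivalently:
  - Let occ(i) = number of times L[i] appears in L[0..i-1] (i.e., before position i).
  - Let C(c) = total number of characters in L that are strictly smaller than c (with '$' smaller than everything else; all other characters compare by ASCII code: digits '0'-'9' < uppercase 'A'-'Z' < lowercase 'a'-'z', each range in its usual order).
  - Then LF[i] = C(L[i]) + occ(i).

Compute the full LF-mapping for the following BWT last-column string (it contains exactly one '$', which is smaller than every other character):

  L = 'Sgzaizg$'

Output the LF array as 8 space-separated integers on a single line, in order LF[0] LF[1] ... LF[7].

Answer: 1 3 6 2 5 7 4 0

Derivation:
Char counts: '$':1, 'S':1, 'a':1, 'g':2, 'i':1, 'z':2
C (first-col start): C('$')=0, C('S')=1, C('a')=2, C('g')=3, C('i')=5, C('z')=6
L[0]='S': occ=0, LF[0]=C('S')+0=1+0=1
L[1]='g': occ=0, LF[1]=C('g')+0=3+0=3
L[2]='z': occ=0, LF[2]=C('z')+0=6+0=6
L[3]='a': occ=0, LF[3]=C('a')+0=2+0=2
L[4]='i': occ=0, LF[4]=C('i')+0=5+0=5
L[5]='z': occ=1, LF[5]=C('z')+1=6+1=7
L[6]='g': occ=1, LF[6]=C('g')+1=3+1=4
L[7]='$': occ=0, LF[7]=C('$')+0=0+0=0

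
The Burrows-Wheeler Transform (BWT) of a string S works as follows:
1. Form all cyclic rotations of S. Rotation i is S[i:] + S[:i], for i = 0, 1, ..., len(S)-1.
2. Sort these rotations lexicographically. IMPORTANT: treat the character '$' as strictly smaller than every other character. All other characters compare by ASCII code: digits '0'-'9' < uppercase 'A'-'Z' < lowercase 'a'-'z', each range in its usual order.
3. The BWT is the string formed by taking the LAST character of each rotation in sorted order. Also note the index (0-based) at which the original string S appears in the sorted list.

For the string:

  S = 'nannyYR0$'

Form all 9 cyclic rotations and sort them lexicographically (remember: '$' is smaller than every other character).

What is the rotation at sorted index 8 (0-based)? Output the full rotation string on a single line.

All 9 rotations (rotation i = S[i:]+S[:i]):
  rot[0] = nannyYR0$
  rot[1] = annyYR0$n
  rot[2] = nnyYR0$na
  rot[3] = nyYR0$nan
  rot[4] = yYR0$nann
  rot[5] = YR0$nanny
  rot[6] = R0$nannyY
  rot[7] = 0$nannyYR
  rot[8] = $nannyYR0
Sorted (with $ < everything):
  sorted[0] = $nannyYR0
  sorted[1] = 0$nannyYR
  sorted[2] = R0$nannyY
  sorted[3] = YR0$nanny
  sorted[4] = annyYR0$n
  sorted[5] = nannyYR0$
  sorted[6] = nnyYR0$na
  sorted[7] = nyYR0$nan
  sorted[8] = yYR0$nann
sorted[8] = yYR0$nann

Answer: yYR0$nann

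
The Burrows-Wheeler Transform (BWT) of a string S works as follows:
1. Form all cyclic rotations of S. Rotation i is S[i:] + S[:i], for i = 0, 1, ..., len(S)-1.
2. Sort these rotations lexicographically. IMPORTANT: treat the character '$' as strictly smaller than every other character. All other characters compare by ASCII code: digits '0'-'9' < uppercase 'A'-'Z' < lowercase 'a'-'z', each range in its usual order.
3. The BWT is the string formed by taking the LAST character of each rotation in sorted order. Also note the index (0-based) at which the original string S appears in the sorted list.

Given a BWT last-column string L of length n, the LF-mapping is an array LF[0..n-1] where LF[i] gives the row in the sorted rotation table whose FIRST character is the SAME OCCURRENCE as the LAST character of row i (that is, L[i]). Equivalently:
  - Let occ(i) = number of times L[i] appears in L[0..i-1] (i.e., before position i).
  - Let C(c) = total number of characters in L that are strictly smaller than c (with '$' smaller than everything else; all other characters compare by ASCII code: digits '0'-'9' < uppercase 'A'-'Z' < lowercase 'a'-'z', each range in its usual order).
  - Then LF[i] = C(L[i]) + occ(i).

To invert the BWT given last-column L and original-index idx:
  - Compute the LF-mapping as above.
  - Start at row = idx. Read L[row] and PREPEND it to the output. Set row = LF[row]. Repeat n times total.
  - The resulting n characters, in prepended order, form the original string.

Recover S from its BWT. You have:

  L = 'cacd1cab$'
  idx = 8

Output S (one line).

Answer: daca1bcc$

Derivation:
LF mapping: 5 2 6 8 1 7 3 4 0
Walk LF starting at row 8, prepending L[row]:
  step 1: row=8, L[8]='$', prepend. Next row=LF[8]=0
  step 2: row=0, L[0]='c', prepend. Next row=LF[0]=5
  step 3: row=5, L[5]='c', prepend. Next row=LF[5]=7
  step 4: row=7, L[7]='b', prepend. Next row=LF[7]=4
  step 5: row=4, L[4]='1', prepend. Next row=LF[4]=1
  step 6: row=1, L[1]='a', prepend. Next row=LF[1]=2
  step 7: row=2, L[2]='c', prepend. Next row=LF[2]=6
  step 8: row=6, L[6]='a', prepend. Next row=LF[6]=3
  step 9: row=3, L[3]='d', prepend. Next row=LF[3]=8
Reversed output: daca1bcc$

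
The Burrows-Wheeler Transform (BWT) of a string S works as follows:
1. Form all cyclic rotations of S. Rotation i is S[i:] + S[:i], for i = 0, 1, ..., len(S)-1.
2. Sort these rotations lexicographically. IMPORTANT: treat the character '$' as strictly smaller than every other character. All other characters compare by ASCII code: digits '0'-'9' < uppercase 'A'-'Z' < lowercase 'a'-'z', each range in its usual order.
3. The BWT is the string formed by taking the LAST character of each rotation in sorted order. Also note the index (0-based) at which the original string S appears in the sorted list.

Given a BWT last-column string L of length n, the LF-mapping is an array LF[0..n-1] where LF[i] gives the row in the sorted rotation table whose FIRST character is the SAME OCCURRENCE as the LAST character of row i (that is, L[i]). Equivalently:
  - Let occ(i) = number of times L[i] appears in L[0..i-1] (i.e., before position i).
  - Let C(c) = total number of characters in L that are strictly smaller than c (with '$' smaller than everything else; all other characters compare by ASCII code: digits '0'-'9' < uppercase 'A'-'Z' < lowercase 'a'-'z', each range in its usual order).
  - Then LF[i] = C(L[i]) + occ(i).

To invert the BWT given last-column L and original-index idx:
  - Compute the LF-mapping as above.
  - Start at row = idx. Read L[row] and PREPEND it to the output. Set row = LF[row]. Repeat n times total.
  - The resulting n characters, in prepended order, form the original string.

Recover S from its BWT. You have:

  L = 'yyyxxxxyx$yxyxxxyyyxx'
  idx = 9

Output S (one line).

Answer: xyxyxxxxyxxxxyyyxyyy$

Derivation:
LF mapping: 12 13 14 1 2 3 4 15 5 0 16 6 17 7 8 9 18 19 20 10 11
Walk LF starting at row 9, prepending L[row]:
  step 1: row=9, L[9]='$', prepend. Next row=LF[9]=0
  step 2: row=0, L[0]='y', prepend. Next row=LF[0]=12
  step 3: row=12, L[12]='y', prepend. Next row=LF[12]=17
  step 4: row=17, L[17]='y', prepend. Next row=LF[17]=19
  step 5: row=19, L[19]='x', prepend. Next row=LF[19]=10
  step 6: row=10, L[10]='y', prepend. Next row=LF[10]=16
  step 7: row=16, L[16]='y', prepend. Next row=LF[16]=18
  step 8: row=18, L[18]='y', prepend. Next row=LF[18]=20
  step 9: row=20, L[20]='x', prepend. Next row=LF[20]=11
  step 10: row=11, L[11]='x', prepend. Next row=LF[11]=6
  step 11: row=6, L[6]='x', prepend. Next row=LF[6]=4
  step 12: row=4, L[4]='x', prepend. Next row=LF[4]=2
  step 13: row=2, L[2]='y', prepend. Next row=LF[2]=14
  step 14: row=14, L[14]='x', prepend. Next row=LF[14]=8
  step 15: row=8, L[8]='x', prepend. Next row=LF[8]=5
  step 16: row=5, L[5]='x', prepend. Next row=LF[5]=3
  step 17: row=3, L[3]='x', prepend. Next row=LF[3]=1
  step 18: row=1, L[1]='y', prepend. Next row=LF[1]=13
  step 19: row=13, L[13]='x', prepend. Next row=LF[13]=7
  step 20: row=7, L[7]='y', prepend. Next row=LF[7]=15
  step 21: row=15, L[15]='x', prepend. Next row=LF[15]=9
Reversed output: xyxyxxxxyxxxxyyyxyyy$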